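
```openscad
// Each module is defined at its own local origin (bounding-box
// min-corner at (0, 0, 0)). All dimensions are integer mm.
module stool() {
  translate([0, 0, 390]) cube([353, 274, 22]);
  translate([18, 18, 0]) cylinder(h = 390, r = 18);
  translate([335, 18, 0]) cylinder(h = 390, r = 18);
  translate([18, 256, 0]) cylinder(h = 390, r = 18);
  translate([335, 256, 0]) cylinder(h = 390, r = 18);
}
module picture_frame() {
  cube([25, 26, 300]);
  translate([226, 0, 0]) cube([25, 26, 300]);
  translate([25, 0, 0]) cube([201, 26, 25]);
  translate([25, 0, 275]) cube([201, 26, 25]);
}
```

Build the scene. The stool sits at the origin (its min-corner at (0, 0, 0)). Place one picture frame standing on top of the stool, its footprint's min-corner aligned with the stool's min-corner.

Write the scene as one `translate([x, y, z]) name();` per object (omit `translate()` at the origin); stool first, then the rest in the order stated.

stool();
translate([0, 0, 412]) picture_frame();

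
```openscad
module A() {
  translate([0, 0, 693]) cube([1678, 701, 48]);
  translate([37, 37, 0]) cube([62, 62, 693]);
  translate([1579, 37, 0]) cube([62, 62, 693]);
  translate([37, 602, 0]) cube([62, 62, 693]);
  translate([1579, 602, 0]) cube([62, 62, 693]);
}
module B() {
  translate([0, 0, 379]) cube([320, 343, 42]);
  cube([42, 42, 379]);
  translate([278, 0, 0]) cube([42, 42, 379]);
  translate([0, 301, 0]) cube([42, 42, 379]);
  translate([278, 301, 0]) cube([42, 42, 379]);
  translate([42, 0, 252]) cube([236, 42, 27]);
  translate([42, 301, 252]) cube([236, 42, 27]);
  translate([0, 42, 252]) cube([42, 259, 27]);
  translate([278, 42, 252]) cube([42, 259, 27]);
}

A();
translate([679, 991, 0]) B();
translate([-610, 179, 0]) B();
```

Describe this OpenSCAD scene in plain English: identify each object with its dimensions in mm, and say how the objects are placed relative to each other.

A is a table: top 1678 mm (x) × 701 mm (y), 48 mm thick, upper face at z = 741 mm, on four 62×62 mm square legs, each inset 37 mm from the nearest pair of top edges, running from z = 0 to the bottom of the top.

B is a simple wooden stool: a rectangular seat 320 mm (x) by 343 mm (y), 42 mm thick, top face at z = 421 mm, on four square legs, each 42×42 mm in cross-section. The legs rest on z = 0, each flush with a corner of the seat. Four stretchers, 42 mm wide and 27 mm tall, connect adjacent legs with their undersides at z = 252 mm, each running between the inner faces of the legs it joins and aligned with the legs' outer faces on the other axis.

Two stools sit around the table at the +y, −x sides.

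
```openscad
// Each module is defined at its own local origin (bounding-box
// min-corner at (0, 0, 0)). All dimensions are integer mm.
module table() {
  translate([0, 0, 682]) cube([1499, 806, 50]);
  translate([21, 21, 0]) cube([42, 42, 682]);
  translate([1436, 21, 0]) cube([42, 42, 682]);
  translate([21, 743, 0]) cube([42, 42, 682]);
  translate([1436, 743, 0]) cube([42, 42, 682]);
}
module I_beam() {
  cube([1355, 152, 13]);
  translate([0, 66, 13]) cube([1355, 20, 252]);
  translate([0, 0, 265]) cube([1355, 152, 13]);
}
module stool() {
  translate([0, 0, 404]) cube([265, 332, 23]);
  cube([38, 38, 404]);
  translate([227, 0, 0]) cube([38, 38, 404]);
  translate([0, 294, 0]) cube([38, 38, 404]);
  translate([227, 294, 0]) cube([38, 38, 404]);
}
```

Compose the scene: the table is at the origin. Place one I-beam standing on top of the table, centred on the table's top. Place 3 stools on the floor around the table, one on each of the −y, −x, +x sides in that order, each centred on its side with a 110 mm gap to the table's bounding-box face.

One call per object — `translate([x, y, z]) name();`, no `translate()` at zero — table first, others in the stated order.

table();
translate([72, 327, 732]) I_beam();
translate([617, -442, 0]) stool();
translate([-375, 237, 0]) stool();
translate([1609, 237, 0]) stool();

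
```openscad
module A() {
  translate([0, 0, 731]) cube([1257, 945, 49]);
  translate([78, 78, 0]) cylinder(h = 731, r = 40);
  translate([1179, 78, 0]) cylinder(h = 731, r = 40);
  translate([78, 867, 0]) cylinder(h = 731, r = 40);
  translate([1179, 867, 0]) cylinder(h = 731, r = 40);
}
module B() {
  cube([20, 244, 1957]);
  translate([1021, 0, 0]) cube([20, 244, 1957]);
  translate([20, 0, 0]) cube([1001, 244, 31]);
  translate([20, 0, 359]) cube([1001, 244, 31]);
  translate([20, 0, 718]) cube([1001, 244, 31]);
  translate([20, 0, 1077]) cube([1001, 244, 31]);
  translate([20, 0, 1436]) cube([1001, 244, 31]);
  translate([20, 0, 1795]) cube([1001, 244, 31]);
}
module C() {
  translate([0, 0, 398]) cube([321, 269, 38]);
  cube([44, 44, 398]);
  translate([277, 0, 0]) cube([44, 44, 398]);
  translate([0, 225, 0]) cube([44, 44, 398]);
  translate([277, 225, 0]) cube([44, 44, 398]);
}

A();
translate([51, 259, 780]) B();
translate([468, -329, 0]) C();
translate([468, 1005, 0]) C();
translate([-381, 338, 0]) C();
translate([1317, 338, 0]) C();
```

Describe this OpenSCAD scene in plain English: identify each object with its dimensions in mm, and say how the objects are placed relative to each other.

A is a table with a 1257×945 mm rectangular top, 49 mm thick, top surface at z = 780 mm, supported by four round legs of 80 mm diameter, each leg's bounding box inset 38 mm from the nearest pair of top edges, running from the floor.

B is a bookshelf 1041 mm wide overall, 244 mm deep and 1957 mm tall. The two sides are 20 mm thick vertical panels. 6 horizontal shelves of 31 mm thickness span between the inner faces of the sides; the lowest shelf sits on the floor and shelves are stacked with a clear vertical gap of 328 mm between each pair.

C is a simple wooden stool: a rectangular seat 321 mm (x) by 269 mm (y), 38 mm thick, top face at z = 436 mm, on four square legs, each 44×44 mm in cross-section. The legs rest on z = 0, each flush with a corner of the seat.

The bookshelf is on top of the table. Four stools sit around the table at the −y, +y, −x, +x sides.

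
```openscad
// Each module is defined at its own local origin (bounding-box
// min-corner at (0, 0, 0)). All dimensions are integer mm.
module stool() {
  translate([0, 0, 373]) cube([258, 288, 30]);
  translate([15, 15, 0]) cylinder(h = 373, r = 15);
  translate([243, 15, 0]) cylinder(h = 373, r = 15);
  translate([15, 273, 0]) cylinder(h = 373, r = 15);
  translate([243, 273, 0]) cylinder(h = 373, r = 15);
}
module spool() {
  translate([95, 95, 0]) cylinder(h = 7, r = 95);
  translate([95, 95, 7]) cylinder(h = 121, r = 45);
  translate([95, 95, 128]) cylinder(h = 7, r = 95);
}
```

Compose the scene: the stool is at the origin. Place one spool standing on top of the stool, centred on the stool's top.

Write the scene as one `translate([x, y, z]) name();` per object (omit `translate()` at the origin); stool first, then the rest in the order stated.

stool();
translate([34, 49, 403]) spool();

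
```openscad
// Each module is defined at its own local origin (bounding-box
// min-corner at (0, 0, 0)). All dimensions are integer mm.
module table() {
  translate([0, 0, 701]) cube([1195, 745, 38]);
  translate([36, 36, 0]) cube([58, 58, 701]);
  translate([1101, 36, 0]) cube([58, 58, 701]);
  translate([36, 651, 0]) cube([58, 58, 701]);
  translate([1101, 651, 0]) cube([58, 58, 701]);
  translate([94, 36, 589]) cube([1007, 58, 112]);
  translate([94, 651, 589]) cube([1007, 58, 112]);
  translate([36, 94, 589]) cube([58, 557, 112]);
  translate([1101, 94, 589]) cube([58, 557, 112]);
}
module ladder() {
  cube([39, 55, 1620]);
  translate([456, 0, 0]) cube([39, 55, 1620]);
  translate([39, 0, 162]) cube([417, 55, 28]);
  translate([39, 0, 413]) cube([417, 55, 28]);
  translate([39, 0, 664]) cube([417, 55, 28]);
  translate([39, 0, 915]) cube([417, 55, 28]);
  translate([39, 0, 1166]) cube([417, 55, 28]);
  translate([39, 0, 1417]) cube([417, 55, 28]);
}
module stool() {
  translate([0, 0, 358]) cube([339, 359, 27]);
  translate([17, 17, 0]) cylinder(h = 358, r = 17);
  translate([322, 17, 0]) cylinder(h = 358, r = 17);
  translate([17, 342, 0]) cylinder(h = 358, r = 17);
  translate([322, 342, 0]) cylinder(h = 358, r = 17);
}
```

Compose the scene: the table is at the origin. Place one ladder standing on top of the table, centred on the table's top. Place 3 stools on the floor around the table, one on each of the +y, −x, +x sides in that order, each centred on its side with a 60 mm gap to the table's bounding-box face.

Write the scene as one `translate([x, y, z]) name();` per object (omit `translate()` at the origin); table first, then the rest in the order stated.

table();
translate([350, 345, 739]) ladder();
translate([428, 805, 0]) stool();
translate([-399, 193, 0]) stool();
translate([1255, 193, 0]) stool();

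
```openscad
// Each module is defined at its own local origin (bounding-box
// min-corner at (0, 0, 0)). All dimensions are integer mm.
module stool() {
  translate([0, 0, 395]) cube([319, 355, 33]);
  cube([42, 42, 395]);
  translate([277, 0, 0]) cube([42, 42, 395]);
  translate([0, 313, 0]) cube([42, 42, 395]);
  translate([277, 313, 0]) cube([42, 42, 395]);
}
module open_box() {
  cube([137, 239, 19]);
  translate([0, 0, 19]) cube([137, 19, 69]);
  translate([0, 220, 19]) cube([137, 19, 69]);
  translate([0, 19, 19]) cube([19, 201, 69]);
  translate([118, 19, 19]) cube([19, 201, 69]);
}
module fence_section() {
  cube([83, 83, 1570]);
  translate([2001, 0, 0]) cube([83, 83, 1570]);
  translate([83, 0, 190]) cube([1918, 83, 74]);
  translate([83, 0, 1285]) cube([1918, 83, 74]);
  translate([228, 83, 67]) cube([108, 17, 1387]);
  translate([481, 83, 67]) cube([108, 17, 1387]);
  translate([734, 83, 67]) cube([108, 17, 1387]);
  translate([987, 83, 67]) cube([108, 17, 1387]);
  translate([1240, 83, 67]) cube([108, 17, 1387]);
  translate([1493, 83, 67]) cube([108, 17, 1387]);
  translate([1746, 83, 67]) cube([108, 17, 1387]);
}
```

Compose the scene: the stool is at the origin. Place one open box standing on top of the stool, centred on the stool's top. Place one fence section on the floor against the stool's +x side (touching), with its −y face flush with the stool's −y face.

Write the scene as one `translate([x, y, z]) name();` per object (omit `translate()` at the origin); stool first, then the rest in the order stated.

stool();
translate([91, 58, 428]) open_box();
translate([319, 0, 0]) fence_section();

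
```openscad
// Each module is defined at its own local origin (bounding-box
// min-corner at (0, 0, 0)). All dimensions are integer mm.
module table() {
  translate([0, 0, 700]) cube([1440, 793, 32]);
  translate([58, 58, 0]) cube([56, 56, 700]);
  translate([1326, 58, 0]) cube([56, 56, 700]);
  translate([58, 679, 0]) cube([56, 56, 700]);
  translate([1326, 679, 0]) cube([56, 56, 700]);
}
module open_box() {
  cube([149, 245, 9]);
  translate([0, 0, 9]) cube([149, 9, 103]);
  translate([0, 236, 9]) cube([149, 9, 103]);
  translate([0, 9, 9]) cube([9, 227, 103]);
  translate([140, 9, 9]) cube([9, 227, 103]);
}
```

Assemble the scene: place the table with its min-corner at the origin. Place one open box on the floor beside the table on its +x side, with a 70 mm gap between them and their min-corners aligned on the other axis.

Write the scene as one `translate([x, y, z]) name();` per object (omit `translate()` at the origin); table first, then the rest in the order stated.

table();
translate([1510, 0, 0]) open_box();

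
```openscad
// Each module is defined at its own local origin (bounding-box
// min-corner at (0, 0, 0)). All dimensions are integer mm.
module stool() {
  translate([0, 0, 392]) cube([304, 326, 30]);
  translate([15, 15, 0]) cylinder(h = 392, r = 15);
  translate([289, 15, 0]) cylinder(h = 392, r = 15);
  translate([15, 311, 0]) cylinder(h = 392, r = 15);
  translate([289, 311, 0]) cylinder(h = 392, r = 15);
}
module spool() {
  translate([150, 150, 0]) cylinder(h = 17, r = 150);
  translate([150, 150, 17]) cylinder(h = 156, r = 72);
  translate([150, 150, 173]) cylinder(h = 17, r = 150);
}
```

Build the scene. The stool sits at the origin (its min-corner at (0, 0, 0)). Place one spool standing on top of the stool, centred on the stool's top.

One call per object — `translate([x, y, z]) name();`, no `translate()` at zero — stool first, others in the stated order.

stool();
translate([2, 13, 422]) spool();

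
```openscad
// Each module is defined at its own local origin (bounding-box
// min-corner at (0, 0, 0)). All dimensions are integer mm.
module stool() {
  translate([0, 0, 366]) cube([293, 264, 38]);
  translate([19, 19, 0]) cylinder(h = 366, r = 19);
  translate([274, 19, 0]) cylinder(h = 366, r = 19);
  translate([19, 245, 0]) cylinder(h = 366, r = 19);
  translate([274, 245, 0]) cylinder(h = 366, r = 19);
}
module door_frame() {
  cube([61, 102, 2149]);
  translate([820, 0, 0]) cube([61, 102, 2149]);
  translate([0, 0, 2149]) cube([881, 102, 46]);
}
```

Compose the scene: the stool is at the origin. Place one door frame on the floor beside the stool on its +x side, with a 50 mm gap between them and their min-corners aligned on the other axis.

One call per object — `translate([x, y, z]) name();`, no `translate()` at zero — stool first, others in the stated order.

stool();
translate([343, 0, 0]) door_frame();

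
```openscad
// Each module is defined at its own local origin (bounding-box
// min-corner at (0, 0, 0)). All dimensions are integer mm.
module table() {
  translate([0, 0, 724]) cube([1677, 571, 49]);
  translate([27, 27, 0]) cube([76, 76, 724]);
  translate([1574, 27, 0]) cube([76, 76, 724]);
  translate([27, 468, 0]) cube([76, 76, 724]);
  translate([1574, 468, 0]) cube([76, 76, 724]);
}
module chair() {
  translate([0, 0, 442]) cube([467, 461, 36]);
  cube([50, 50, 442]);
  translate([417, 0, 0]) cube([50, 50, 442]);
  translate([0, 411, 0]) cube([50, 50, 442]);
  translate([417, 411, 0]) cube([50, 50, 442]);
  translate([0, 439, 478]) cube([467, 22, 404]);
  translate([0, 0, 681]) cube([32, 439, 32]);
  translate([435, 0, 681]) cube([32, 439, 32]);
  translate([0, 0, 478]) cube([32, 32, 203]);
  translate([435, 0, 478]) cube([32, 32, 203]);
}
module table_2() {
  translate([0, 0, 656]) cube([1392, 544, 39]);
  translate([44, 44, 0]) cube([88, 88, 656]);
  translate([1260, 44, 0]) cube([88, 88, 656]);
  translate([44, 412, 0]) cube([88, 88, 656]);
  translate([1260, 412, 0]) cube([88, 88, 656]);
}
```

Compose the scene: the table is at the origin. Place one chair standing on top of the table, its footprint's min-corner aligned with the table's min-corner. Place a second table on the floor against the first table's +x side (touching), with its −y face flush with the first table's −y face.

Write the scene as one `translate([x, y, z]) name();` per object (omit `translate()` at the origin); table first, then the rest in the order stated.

table();
translate([0, 0, 773]) chair();
translate([1677, 0, 0]) table_2();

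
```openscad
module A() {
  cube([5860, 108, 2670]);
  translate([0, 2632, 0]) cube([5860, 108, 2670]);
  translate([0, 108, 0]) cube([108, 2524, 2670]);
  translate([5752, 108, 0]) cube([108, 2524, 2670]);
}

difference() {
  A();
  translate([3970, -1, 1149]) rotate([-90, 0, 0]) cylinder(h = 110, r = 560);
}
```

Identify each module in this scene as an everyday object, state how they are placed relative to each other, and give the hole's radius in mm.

The subtracted cylinder has r = 560 mm.

A is a house frame. The house frame has a circular hole through its front wall. The hole's radius is 560 mm.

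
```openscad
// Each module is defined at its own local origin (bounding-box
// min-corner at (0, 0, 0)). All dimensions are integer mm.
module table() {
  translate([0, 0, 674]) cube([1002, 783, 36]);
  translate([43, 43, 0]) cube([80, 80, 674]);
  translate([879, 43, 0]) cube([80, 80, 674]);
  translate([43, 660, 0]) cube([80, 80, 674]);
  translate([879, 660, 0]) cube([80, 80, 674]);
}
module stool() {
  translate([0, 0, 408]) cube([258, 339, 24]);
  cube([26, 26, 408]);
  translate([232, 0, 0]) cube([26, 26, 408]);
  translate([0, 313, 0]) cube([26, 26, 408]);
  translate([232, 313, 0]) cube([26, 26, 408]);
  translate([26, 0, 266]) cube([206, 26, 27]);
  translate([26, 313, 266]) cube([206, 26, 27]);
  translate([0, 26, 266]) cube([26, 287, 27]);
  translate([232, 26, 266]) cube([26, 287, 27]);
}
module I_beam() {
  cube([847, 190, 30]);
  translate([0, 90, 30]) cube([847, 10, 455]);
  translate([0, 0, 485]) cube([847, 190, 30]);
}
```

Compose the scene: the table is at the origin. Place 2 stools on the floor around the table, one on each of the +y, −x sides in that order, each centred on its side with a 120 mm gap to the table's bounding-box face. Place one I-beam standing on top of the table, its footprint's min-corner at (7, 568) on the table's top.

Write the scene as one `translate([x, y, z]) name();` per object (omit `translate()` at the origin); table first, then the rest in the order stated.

table();
translate([372, 903, 0]) stool();
translate([-378, 222, 0]) stool();
translate([7, 568, 710]) I_beam();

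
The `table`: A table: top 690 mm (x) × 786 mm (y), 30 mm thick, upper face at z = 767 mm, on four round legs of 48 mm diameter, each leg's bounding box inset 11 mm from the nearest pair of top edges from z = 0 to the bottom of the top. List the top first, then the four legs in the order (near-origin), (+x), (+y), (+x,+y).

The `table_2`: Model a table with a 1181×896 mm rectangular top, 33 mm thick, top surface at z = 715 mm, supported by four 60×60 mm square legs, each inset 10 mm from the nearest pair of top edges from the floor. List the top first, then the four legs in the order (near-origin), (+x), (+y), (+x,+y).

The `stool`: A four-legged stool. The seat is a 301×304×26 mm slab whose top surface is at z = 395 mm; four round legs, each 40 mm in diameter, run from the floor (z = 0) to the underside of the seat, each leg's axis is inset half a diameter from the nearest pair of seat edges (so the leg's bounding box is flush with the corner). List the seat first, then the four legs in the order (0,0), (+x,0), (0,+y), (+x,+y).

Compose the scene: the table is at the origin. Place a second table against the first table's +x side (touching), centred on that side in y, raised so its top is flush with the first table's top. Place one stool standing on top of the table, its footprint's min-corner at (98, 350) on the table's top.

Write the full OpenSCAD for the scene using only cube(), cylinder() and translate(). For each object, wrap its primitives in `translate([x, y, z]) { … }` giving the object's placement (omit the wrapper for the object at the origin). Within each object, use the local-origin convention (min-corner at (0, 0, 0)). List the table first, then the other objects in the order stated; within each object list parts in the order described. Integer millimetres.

translate([0, 0, 737]) cube([690, 786, 30]);
translate([35, 35, 0]) cylinder(h = 737, r = 24);
translate([655, 35, 0]) cylinder(h = 737, r = 24);
translate([35, 751, 0]) cylinder(h = 737, r = 24);
translate([655, 751, 0]) cylinder(h = 737, r = 24);
translate([690, -55, 52]) {
  translate([0, 0, 682]) cube([1181, 896, 33]);
  translate([10, 10, 0]) cube([60, 60, 682]);
  translate([1111, 10, 0]) cube([60, 60, 682]);
  translate([10, 826, 0]) cube([60, 60, 682]);
  translate([1111, 826, 0]) cube([60, 60, 682]);
}
translate([98, 350, 767]) {
  translate([0, 0, 369]) cube([301, 304, 26]);
  translate([20, 20, 0]) cylinder(h = 369, r = 20);
  translate([281, 20, 0]) cylinder(h = 369, r = 20);
  translate([20, 284, 0]) cylinder(h = 369, r = 20);
  translate([281, 284, 0]) cylinder(h = 369, r = 20);
}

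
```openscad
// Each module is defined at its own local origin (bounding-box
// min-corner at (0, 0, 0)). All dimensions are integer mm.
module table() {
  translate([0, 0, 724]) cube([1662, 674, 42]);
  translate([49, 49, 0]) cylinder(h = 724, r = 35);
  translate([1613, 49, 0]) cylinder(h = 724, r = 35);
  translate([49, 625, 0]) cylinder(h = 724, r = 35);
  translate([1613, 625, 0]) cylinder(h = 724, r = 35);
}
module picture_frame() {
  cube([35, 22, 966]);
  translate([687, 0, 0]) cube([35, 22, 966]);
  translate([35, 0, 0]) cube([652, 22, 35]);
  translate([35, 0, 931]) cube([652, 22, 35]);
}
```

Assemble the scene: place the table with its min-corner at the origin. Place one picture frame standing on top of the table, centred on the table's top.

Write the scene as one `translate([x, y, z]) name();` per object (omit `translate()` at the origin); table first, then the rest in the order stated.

table();
translate([470, 326, 766]) picture_frame();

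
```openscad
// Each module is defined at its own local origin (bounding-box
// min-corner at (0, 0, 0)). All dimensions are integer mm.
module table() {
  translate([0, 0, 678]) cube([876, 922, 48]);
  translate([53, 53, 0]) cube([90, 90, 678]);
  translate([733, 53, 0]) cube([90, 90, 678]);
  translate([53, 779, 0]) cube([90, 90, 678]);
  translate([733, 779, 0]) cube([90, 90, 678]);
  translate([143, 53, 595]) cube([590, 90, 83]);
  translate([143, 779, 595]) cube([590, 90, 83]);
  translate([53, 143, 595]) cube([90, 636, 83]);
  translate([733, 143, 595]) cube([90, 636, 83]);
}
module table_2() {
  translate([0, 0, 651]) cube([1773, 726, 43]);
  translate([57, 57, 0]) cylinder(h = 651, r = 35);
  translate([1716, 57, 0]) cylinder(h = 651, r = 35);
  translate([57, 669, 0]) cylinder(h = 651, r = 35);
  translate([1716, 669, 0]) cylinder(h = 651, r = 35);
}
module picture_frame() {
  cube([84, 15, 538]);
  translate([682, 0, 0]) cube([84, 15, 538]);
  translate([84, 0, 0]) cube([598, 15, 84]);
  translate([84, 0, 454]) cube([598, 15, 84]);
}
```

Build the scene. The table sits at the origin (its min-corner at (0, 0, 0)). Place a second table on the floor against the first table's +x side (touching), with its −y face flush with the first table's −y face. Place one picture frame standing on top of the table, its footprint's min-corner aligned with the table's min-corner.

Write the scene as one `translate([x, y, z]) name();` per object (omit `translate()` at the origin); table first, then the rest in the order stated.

table();
translate([876, 0, 0]) table_2();
translate([0, 0, 726]) picture_frame();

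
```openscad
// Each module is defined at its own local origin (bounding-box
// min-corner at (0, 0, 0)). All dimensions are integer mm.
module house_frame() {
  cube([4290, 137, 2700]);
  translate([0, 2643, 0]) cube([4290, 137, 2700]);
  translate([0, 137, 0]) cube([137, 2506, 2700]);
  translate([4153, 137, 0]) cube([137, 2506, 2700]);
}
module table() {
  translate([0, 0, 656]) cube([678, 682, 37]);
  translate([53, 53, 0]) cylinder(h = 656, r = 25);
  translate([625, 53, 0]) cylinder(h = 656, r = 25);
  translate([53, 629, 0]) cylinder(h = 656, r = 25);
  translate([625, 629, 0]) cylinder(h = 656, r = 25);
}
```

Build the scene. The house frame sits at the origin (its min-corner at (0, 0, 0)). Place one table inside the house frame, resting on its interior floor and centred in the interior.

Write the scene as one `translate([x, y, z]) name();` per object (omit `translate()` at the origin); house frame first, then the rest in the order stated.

house_frame();
translate([1806, 1049, 0]) table();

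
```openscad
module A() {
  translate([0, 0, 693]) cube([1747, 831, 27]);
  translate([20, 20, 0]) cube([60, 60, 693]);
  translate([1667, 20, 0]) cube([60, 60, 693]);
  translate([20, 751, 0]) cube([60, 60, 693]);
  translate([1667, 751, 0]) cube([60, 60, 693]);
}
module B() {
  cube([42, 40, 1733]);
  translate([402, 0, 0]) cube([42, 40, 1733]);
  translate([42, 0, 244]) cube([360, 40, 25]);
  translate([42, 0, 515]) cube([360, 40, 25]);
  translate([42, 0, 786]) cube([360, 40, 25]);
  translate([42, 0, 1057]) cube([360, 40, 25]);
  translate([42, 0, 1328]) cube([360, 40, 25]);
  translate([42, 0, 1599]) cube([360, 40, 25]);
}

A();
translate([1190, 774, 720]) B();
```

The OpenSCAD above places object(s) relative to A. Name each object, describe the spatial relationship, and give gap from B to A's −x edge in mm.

A is a table. B is a ladder. The ladder is on top of the table. The gap from the ladder to the table's −x edge is 1190 mm.

The ladder's min-x is at 1190; the table's min-x is 0; gap = 1190 mm.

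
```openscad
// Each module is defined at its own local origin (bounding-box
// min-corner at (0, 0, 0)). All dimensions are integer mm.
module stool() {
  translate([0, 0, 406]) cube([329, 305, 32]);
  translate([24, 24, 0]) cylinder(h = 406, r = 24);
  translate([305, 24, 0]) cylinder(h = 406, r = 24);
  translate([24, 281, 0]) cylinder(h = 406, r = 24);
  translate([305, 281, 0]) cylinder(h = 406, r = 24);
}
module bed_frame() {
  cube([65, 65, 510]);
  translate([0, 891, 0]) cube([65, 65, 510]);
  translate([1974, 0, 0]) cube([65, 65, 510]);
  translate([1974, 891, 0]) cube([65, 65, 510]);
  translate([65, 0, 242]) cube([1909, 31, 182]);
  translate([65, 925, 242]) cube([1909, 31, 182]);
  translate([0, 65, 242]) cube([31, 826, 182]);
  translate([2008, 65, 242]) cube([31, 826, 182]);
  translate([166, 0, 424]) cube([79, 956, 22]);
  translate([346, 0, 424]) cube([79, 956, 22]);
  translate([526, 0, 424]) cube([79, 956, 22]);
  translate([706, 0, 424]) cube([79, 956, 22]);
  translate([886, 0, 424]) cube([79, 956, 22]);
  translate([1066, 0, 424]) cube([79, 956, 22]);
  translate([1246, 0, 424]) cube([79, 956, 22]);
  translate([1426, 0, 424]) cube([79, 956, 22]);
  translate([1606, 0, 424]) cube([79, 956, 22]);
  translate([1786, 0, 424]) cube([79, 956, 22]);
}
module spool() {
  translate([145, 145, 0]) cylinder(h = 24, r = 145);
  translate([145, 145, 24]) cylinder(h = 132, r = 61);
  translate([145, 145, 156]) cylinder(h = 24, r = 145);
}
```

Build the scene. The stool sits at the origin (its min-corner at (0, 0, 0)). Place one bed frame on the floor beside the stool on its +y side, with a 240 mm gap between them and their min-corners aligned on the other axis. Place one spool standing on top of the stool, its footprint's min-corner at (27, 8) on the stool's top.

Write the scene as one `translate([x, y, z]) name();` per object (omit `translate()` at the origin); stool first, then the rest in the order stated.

stool();
translate([0, 545, 0]) bed_frame();
translate([27, 8, 438]) spool();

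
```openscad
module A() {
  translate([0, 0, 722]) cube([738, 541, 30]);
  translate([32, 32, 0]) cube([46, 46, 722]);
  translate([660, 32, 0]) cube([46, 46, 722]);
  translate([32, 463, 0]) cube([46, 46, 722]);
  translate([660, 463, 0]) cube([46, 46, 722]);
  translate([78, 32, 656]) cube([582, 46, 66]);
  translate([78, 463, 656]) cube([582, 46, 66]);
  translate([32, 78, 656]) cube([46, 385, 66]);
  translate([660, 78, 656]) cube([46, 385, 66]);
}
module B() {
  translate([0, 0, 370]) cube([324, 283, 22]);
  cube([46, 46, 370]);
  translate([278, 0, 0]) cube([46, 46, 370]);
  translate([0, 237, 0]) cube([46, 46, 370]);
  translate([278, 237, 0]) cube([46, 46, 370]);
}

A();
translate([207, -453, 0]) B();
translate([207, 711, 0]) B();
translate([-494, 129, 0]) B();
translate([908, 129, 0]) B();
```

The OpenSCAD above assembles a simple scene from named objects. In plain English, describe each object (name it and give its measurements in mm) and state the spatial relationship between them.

A is a table with a 738×541 mm rectangular top, 30 mm thick, top surface at z = 752 mm, supported by four 46×46 mm square legs, each inset 32 mm from the nearest pair of top edges, running from the floor. Four apron rails, 46 mm thick and 66 mm tall, run between adjacent legs with their top edges flush with the underside of the top and their outer faces flush with the legs' outer faces.

B is a four-legged stool. The seat is 324×283 mm, 22 mm thick, top at z = 392 mm. It stands on four square legs, each 46×46 mm in cross-section, from z = 0 to the seat underside, each flush with a corner of the seat.

Four stools sit around the table at the −y, +y, −x, +x sides.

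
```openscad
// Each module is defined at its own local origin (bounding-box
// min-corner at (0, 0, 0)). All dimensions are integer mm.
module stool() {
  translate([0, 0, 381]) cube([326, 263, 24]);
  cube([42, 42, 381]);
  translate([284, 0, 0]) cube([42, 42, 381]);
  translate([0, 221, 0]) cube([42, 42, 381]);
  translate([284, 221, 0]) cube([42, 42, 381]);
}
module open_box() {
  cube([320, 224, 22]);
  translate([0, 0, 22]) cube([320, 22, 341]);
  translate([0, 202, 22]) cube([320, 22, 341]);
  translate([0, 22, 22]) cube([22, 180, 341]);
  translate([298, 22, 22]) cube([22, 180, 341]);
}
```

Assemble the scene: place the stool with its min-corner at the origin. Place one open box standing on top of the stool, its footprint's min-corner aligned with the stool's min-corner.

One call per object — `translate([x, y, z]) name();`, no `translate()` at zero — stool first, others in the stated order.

stool();
translate([0, 0, 405]) open_box();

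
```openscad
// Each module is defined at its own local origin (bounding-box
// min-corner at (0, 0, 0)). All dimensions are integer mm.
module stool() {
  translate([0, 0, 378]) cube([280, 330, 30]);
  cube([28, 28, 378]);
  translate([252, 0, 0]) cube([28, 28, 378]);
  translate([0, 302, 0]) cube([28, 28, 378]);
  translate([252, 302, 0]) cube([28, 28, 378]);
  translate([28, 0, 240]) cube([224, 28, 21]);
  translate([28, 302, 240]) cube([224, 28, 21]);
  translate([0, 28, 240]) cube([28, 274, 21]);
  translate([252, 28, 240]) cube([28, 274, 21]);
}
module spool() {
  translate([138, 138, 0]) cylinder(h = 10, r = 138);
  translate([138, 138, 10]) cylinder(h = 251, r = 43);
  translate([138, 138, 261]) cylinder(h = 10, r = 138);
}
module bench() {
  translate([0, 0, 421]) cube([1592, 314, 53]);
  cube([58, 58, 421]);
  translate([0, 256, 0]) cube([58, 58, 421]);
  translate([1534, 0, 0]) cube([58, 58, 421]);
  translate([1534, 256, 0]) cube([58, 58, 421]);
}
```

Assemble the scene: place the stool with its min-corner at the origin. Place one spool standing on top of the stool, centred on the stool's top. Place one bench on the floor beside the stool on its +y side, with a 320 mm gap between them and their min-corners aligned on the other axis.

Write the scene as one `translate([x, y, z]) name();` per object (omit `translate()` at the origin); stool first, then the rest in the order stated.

stool();
translate([2, 27, 408]) spool();
translate([0, 650, 0]) bench();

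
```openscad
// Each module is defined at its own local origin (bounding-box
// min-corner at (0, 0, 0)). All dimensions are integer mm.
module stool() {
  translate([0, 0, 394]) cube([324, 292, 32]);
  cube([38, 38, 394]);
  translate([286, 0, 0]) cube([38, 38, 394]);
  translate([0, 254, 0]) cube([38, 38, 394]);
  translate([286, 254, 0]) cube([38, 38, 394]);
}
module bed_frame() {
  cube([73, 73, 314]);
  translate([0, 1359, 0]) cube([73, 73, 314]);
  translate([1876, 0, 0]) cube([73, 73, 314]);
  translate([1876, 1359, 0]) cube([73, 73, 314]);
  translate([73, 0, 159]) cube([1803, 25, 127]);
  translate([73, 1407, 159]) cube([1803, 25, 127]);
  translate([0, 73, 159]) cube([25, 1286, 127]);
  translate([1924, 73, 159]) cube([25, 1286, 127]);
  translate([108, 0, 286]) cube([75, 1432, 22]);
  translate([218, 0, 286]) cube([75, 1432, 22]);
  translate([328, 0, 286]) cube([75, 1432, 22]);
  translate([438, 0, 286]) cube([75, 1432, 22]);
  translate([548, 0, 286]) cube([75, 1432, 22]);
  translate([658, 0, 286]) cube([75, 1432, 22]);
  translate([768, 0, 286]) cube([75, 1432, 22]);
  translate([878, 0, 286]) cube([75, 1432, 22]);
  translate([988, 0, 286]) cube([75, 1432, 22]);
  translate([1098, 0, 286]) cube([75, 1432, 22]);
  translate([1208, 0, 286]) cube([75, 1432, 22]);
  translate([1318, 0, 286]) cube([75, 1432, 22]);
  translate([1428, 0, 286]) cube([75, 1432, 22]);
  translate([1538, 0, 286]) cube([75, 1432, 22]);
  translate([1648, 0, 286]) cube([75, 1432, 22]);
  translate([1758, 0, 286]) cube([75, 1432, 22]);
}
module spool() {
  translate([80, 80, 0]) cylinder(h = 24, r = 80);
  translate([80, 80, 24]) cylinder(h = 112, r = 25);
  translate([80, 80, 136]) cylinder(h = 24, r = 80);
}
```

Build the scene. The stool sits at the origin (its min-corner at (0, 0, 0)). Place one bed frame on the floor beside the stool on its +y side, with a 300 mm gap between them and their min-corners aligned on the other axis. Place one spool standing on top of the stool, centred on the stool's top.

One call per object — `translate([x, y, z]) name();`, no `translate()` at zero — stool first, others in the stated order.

stool();
translate([0, 592, 0]) bed_frame();
translate([82, 66, 426]) spool();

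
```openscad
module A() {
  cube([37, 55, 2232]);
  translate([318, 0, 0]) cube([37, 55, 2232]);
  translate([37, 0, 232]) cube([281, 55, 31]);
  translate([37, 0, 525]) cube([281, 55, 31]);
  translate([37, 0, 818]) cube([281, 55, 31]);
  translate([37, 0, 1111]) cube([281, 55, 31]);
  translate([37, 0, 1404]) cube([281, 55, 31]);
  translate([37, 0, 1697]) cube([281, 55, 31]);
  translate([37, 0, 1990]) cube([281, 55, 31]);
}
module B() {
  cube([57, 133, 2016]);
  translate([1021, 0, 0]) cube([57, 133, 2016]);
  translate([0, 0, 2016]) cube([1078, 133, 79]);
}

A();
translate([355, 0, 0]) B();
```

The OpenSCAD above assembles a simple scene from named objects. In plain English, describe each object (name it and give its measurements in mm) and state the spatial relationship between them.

A is a straight ladder. Two 37×55 mm vertical rails, 2232 mm tall, stand 355 mm apart (outside-to-outside) with their front faces coplanar on the −y side. 7 rungs, each 55 mm deep and 31 mm tall, span between the inner faces of the rails, front faces flush with the rails. The lowest rung's underside is at z = 232 mm and rungs are spaced 293 mm apart (underside to underside).

B is a door frame. The clear opening is 964 mm wide and 2016 mm high. Two 57 mm wide jambs, 133 mm deep, stand either side of the opening from the floor to the top of the opening. A 79 mm thick head sits across the top of both jambs, spanning the full outside width of the frame.

The door frame is against the ladder's +x side, with their −y faces flush.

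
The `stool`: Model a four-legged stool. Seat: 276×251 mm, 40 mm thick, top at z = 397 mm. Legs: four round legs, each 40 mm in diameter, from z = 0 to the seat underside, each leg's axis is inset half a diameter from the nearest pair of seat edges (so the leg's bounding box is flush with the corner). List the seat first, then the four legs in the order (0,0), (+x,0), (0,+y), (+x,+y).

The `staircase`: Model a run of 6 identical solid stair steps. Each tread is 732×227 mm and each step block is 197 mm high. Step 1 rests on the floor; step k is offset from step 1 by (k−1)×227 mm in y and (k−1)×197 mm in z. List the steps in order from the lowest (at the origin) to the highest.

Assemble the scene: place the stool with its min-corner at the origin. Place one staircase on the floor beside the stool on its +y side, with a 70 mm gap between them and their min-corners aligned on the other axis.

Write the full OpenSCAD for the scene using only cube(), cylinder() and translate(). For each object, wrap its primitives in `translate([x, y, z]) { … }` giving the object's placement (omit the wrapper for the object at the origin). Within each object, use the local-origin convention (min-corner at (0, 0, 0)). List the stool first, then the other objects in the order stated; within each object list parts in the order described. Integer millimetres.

translate([0, 0, 357]) cube([276, 251, 40]);
translate([20, 20, 0]) cylinder(h = 357, r = 20);
translate([256, 20, 0]) cylinder(h = 357, r = 20);
translate([20, 231, 0]) cylinder(h = 357, r = 20);
translate([256, 231, 0]) cylinder(h = 357, r = 20);
translate([0, 321, 0]) {
  cube([732, 227, 197]);
  translate([0, 227, 197]) cube([732, 227, 197]);
  translate([0, 454, 394]) cube([732, 227, 197]);
  translate([0, 681, 591]) cube([732, 227, 197]);
  translate([0, 908, 788]) cube([732, 227, 197]);
  translate([0, 1135, 985]) cube([732, 227, 197]);
}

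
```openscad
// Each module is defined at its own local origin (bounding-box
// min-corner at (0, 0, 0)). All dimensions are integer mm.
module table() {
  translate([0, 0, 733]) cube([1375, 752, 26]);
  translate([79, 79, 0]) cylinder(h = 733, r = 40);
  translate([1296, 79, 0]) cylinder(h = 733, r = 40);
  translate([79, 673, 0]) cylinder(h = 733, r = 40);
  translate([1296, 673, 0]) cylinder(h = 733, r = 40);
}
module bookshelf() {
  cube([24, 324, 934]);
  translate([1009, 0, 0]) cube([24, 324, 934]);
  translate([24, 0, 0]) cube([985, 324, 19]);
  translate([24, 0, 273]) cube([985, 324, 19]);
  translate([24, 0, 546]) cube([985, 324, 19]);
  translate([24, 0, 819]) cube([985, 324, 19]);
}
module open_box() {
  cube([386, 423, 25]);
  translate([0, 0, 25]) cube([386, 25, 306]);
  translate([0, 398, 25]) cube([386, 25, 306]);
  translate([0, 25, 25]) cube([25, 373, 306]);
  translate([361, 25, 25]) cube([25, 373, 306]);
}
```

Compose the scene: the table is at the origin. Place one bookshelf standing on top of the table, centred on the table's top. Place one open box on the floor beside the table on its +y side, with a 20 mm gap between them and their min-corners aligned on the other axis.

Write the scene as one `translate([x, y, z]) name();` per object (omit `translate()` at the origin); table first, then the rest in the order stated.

table();
translate([171, 214, 759]) bookshelf();
translate([0, 772, 0]) open_box();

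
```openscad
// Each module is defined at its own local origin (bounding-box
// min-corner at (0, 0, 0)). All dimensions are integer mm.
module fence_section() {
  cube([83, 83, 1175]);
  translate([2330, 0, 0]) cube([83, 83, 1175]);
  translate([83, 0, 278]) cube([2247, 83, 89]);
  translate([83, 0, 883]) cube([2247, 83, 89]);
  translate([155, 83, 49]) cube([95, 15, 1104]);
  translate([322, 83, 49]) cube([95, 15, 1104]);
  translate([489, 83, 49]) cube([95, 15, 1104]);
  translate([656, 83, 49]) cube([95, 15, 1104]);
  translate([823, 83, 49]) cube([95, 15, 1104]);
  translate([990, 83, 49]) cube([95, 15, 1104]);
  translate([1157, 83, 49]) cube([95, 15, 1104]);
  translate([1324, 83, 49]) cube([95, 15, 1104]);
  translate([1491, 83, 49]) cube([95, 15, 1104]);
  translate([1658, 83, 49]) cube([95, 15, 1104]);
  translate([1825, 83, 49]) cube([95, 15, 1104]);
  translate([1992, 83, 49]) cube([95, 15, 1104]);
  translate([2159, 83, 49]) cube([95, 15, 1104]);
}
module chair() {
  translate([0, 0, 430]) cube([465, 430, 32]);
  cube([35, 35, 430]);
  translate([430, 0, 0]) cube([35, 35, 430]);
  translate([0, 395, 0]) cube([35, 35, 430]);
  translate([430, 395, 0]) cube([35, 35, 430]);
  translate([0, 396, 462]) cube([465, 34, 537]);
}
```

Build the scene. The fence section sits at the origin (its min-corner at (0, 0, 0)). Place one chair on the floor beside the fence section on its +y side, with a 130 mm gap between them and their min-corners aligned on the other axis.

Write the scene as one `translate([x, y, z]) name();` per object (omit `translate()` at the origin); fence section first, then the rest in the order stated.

fence_section();
translate([0, 228, 0]) chair();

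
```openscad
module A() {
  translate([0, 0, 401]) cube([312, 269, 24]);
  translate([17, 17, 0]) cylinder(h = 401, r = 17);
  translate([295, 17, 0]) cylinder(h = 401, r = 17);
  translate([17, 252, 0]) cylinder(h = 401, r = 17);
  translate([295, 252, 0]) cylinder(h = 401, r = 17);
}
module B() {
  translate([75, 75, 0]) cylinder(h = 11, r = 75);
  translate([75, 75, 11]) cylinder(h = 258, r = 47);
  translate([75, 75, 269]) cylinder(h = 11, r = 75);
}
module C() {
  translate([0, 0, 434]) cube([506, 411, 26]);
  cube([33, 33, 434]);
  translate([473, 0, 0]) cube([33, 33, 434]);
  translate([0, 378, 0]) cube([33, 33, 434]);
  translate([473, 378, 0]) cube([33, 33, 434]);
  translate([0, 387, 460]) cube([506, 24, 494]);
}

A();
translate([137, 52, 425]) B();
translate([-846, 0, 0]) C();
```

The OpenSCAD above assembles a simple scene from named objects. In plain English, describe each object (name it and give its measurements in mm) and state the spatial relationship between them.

A is a four-legged stool. The seat is 312×269 mm, 24 mm thick, top at z = 425 mm. It stands on four round legs, each 34 mm in diameter, from z = 0 to the seat underside, each leg's axis is inset half a diameter from the nearest pair of seat edges (so the leg's bounding box is flush with the corner).

B is a spool: two coaxial disc flanges of radius 75 mm and thickness 11 mm, joined by a core cylinder of radius 47 mm and height 258 mm. The lower flange rests on z = 0 and the three cylinders share a vertical axis.

C is a chair. The seat is a 506×411×26 mm slab with its top at z = 460 mm, on four 33×33 mm corner legs (flush with the seat edges, standing on z = 0). A flat backrest 24 mm thick, 494 mm tall, spans the full seat width and rises from the seat top along its +y edge, rear face flush with the rear of the seat.

The spool is on top of the stool. The chair is on the floor beside the stool on its −x side.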